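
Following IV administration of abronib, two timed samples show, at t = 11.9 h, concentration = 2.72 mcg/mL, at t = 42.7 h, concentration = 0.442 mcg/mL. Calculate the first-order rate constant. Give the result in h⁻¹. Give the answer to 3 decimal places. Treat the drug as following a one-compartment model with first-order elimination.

k = ln(C₁/C₂) / (t₂ − t₁) = ln(2.72/0.442) / (42.7 − 11.9)
  = 1.817 / 30.80 = 0.05899 h⁻¹

0.059 h⁻¹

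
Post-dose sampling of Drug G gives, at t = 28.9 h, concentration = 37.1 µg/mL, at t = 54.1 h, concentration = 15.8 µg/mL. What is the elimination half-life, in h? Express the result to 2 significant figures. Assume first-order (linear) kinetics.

k = ln(C₁/C₂) / (t₂ − t₁) = ln(37.1/15.8) / (54.1 − 28.9)
  = 0.8536 / 25.20 = 0.03387 h⁻¹
t½ = ln2 / k = 0.693147 / 0.03387 = 20.46 h

20 h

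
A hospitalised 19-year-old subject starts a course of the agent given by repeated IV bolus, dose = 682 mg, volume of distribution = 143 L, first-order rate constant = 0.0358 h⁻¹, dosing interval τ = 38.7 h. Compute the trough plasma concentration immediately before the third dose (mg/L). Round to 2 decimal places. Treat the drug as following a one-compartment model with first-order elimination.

1.49 mg/L

C₀ per dose = Dose / Vd = 682 / 143 = 4.769 mg/L
Fraction remaining after one interval: r = e^(−kτ) = e^(−0.03580 × 38.7) = 0.2502
Before dose 3, 2 doses have been given (aged 1τ, 2τ).
C_trough = C₀ × (r + r²) = 4.769 × (0.2502 + 0.06260) = 1.492 mg/L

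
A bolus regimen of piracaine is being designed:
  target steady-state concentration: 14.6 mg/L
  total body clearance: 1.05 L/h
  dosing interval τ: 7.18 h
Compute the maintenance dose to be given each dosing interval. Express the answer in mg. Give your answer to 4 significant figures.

At steady state, Dose/τ = Css × CL.
Dose = Css × CL × τ = 14.6 × 1.050 × 7.18 = 110.1 mg

110.1 mg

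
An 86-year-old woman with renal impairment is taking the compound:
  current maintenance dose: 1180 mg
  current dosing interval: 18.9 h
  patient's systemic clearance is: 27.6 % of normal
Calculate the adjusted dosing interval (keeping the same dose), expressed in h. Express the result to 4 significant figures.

68.48 h

To keep the same average steady-state level, dosing rate must scale with clearance.
CL ratio = 27.6 / 100 = 0.2760
New interval (same dose) = 18.9 / 0.2760 = 68.48 h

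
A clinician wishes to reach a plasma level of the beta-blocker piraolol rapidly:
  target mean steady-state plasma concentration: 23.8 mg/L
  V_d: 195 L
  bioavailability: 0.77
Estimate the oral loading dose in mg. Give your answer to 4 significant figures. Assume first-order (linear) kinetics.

LD = Css × Vd / F = 23.8 × 195 / 0.77 = 6027 mg

6027 mg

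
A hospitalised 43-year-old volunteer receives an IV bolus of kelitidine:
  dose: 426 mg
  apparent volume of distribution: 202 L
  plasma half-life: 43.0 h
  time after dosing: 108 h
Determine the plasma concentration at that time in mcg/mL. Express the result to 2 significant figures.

0.37 mcg/mL

C₀ = Dose / Vd = 426.0 / 202 = 2.109 mg/L
k = ln2 / t½ = 0.693147 / 43.0 = 0.01612 h⁻¹
C = C₀ · e^(−k·t) = 2.109 × e^(−0.01612 × 108)
  = 2.109 × 0.1754 = 0.3699 mg/L
(0.3699 mg/L = 0.3699 mcg/mL)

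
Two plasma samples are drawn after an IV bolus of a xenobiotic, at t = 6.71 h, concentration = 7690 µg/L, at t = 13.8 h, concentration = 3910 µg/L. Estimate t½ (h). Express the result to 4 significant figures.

k = ln(C₁/C₂) / (t₂ − t₁) = ln(7690/3910) / (13.8 − 6.71)
  = 0.6764 / 7.090 = 0.09540 h⁻¹
t½ = ln2 / k = 0.693147 / 0.09540 = 7.266 h

7.266 h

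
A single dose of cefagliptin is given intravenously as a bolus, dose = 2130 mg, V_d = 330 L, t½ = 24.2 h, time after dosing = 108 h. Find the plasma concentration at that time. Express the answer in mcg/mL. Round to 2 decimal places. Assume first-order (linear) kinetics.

C₀ = Dose / Vd = 2130 / 330 = 6.455 mg/L
k = ln2 / t½ = 0.693147 / 24.2 = 0.02864 h⁻¹
C = C₀ · e^(−k·t) = 6.455 × e^(−0.02864 × 108)
  = 6.455 × 0.04536 = 0.2928 mg/L
(0.2928 mg/L = 0.2928 mcg/mL)

0.29 mcg/mL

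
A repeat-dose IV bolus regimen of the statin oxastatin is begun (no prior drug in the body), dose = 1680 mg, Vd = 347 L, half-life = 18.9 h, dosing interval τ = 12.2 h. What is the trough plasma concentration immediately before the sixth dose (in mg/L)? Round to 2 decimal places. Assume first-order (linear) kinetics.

C₀ per dose = Dose / Vd = 1680 / 347 = 4.841 mg/L
k = ln2 / t½ = 0.693147 / 18.9 = 0.03667 h⁻¹
Fraction remaining after one interval: r = e^(−kτ) = e^(−0.03667 × 12.2) = 0.6393
Before dose 6, 5 doses have been given (aged 1τ, 2τ, 3τ, 4τ, 5τ).
C_trough = C₀ × (r + r² + … + r^5) = C₀ × r(1−r^5)/(1−r)
        = 4.841 × 0.6393 × (1 − 0.1068) / (1 − 0.6393) = 7.664 mg/L

7.66 mg/L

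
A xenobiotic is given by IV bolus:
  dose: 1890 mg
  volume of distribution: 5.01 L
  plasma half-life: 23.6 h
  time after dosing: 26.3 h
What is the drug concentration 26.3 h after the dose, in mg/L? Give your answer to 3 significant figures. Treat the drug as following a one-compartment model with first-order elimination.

174 mg/L

C₀ = Dose / Vd = 1890 / 5.01 = 377.2 mg/L
k = ln2 / t½ = 0.693147 / 23.6 = 0.02937 h⁻¹
C = C₀ · e^(−k·t) = 377.2 × e^(−0.02937 × 26.3)
  = 377.2 × 0.4619 = 174.2 mg/L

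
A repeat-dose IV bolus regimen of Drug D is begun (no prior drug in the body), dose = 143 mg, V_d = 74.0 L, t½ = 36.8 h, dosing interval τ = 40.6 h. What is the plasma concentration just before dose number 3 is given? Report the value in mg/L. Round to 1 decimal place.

C₀ per dose = Dose / Vd = 143 / 74.0 = 1.932 mg/L
k = ln2 / t½ = 0.693147 / 36.8 = 0.01884 h⁻¹
Fraction remaining after one interval: r = e^(−kτ) = e^(−0.01884 × 40.6) = 0.4654
Before dose 3, 2 doses have been given (aged 1τ, 2τ).
C_trough = C₀ × (r + r²) = 1.932 × (0.4654 + 0.2166) = 1.318 mg/L

1.3 mg/L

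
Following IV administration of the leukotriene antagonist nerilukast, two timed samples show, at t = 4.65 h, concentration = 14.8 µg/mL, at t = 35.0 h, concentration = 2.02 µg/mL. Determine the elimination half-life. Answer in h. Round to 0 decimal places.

k = ln(C₁/C₂) / (t₂ − t₁) = ln(14.8/2.02) / (35.0 − 4.65)
  = 1.992 / 30.35 = 0.06563 h⁻¹
t½ = ln2 / k = 0.693147 / 0.06563 = 10.56 h

11 h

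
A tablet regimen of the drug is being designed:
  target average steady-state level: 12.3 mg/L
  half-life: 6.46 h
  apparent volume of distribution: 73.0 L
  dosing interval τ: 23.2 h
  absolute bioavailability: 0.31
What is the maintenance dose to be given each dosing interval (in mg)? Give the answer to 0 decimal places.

k = ln2 / t½ = 0.693147 / 6.46 = 0.1073 h⁻¹
CL = k × Vd = 0.1073 × 73.0 = 7.833 L/h
At steady state, F × (Dose/τ) = Css × CL.
Dose = Css × CL × τ / F = 12.3 × 7.833 × 23.2 / 0.31 = 7210 mg

7210 mg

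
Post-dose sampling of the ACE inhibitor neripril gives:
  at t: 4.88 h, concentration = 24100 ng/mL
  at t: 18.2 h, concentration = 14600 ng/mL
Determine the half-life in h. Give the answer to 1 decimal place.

k = ln(C₁/C₂) / (t₂ − t₁) = ln(24100/14600) / (18.2 − 4.88)
  = 0.5012 / 13.32 = 0.03763 h⁻¹
t½ = ln2 / k = 0.693147 / 0.03763 = 18.42 h

18.4 h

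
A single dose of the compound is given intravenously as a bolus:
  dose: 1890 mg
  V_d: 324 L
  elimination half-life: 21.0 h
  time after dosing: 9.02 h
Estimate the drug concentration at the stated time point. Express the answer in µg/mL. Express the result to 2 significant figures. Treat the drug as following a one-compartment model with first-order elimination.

4.3 µg/mL

C₀ = Dose / Vd = 1890 / 324 = 5.833 mg/L
k = ln2 / t½ = 0.693147 / 21.0 = 0.03301 h⁻¹
C = C₀ · e^(−k·t) = 5.833 × e^(−0.03301 × 9.02)
  = 5.833 × 0.7425 = 4.331 mg/L
(4.331 mg/L = 4.331 µg/mL)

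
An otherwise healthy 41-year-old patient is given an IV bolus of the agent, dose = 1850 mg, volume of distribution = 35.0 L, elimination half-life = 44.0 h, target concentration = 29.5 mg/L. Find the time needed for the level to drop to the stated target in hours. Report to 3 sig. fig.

C₀ = Dose / Vd = 1850 / 35.0 = 52.86 mg/L
k = ln2 / t½ = 0.693147 / 44.0 = 0.01575 h⁻¹
t = ln(C₀ / C) / k = ln(52.86 / 29.5) / 0.01575
  = ln(1.792) / 0.01575 = 0.5833 / 0.01575 = 37.03 h

37.0 h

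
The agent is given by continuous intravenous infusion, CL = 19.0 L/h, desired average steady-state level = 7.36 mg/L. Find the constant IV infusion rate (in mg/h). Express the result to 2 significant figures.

140 mg/h

At steady state, infusion rate R₀ = Css × CL = 7.36 × 19.00 = 139.8 mg/h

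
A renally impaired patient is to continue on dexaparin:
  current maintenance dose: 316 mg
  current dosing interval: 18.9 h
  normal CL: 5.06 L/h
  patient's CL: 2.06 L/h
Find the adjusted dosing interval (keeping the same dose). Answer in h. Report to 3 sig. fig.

46.4 h

To keep the same average steady-state level, dosing rate must scale with clearance.
CL ratio = 2.06 / 5.06 = 0.4071
New interval (same dose) = 18.9 / 0.4071 = 46.43 h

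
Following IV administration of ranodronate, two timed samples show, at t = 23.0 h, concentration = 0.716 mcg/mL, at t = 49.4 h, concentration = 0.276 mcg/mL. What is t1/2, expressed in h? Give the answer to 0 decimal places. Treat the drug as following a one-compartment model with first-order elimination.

19 h

k = ln(C₁/C₂) / (t₂ − t₁) = ln(0.716/0.276) / (49.4 − 23.0)
  = 0.9533 / 26.40 = 0.03611 h⁻¹
t½ = ln2 / k = 0.693147 / 0.03611 = 19.20 h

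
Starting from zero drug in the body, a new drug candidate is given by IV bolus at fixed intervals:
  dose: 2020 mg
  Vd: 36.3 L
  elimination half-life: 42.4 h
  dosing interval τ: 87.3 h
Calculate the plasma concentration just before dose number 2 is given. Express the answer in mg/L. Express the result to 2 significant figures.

C₀ per dose = Dose / Vd = 2020 / 36.3 = 55.65 mg/L
k = ln2 / t½ = 0.693147 / 42.4 = 0.01635 h⁻¹
Fraction remaining after one interval: r = e^(−kτ) = e^(−0.01635 × 87.3) = 0.2399
Before dose 2, 1 dose has been given (aged 1τ).
C_trough = C₀ × r = 55.65 × 0.2399 = 13.35 mg/L

13 mg/L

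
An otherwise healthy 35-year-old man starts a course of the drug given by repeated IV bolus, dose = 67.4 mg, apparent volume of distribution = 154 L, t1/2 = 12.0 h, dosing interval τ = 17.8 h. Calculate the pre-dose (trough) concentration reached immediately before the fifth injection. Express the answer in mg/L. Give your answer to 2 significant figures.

C₀ per dose = Dose / Vd = 67.4 / 154 = 0.4377 mg/L
k = ln2 / t½ = 0.693147 / 12.0 = 0.05776 h⁻¹
Fraction remaining after one interval: r = e^(−kτ) = e^(−0.05776 × 17.8) = 0.3577
Before dose 5, 4 doses have been given (aged 1τ, 2τ, 3τ, 4τ).
C_trough = C₀ × (r + r² + … + r^4) = C₀ × r(1−r^4)/(1−r)
        = 0.4377 × 0.3577 × (1 − 0.01637) / (1 − 0.3577) = 0.2398 mg/L

0.24 mg/L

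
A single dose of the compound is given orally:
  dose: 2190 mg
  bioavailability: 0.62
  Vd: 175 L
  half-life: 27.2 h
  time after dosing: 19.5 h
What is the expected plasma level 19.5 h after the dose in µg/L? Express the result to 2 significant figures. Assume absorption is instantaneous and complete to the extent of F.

Amount reaching circulation = F × Dose = 0.62 × 2190 = 1358 mg
C₀ = F·Dose / Vd = 1358 / 175 = 7.760 mg/L
k = ln2 / t½ = 0.693147 / 27.2 = 0.02548 h⁻¹
C = C₀ · e^(−k·t) = 7.760 × e^(−0.02548 × 19.5)
  = 7.760 × 0.6084 = 4.721 mg/L
Convert: 4.721 mg/L × 1000 = 4721 µg/L

4700 µg/L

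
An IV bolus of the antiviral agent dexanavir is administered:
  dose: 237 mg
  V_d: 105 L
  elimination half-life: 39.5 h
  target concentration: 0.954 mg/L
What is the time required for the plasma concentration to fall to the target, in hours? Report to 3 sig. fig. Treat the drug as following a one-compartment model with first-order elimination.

49.1 h

C₀ = Dose / Vd = 237.0 / 105 = 2.257 mg/L
k = ln2 / t½ = 0.693147 / 39.5 = 0.01755 h⁻¹
t = ln(C₀ / C) / k = ln(2.257 / 0.954) / 0.01755
  = ln(2.366) / 0.01755 = 0.8612 / 0.01755 = 49.07 h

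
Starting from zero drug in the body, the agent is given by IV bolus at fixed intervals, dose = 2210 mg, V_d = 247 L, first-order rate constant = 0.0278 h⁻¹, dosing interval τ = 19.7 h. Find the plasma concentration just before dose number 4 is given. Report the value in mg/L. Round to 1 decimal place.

C₀ per dose = Dose / Vd = 2210 / 247 = 8.947 mg/L
Fraction remaining after one interval: r = e^(−kτ) = e^(−0.02780 × 19.7) = 0.5783
Before dose 4, 3 doses have been given (aged 1τ, 2τ, 3τ).
C_trough = C₀ × (r + r² + … + r^3) = C₀ × r(1−r^3)/(1−r)
        = 8.947 × 0.5783 × (1 − 0.1934) / (1 − 0.5783) = 9.897 mg/L

9.9 mg/L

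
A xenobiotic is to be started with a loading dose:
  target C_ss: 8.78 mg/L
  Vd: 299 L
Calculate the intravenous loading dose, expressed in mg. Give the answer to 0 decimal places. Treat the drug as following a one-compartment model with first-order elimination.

LD = Css × Vd = 8.78 × 299 = 2625 mg

2625 mg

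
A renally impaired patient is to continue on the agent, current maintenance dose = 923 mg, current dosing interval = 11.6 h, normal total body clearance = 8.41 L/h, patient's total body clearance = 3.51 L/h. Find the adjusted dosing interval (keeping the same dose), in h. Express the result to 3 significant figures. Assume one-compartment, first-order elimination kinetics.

To keep the same average steady-state level, dosing rate must scale with clearance.
CL ratio = 3.51 / 8.41 = 0.4174
New interval (same dose) = 11.6 / 0.4174 = 27.79 h

27.8 h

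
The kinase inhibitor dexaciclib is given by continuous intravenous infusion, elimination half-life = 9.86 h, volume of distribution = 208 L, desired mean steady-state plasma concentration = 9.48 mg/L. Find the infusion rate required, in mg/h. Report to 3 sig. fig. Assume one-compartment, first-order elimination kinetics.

139 mg/h

k = ln2 / t½ = 0.693147 / 9.86 = 0.07030 h⁻¹
CL = k × Vd = 0.07030 × 208 = 14.62 L/h
At steady state, infusion rate R₀ = Css × CL = 9.48 × 14.62 = 138.6 mg/h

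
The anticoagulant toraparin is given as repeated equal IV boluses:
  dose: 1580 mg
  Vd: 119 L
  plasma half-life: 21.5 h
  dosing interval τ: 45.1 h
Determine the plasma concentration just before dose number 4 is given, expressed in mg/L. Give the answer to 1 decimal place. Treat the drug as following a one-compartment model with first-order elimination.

4.0 mg/L

C₀ per dose = Dose / Vd = 1580 / 119 = 13.28 mg/L
k = ln2 / t½ = 0.693147 / 21.5 = 0.03224 h⁻¹
Fraction remaining after one interval: r = e^(−kτ) = e^(−0.03224 × 45.1) = 0.2336
Before dose 4, 3 doses have been given (aged 1τ, 2τ, 3τ).
C_trough = C₀ × (r + r² + … + r^3) = C₀ × r(1−r^3)/(1−r)
        = 13.28 × 0.2336 × (1 − 0.01275) / (1 − 0.2336) = 3.996 mg/L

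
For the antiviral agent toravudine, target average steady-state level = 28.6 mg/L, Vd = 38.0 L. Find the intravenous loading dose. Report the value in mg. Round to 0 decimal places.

LD = Css × Vd = 28.6 × 38.0 = 1087 mg

1087 mg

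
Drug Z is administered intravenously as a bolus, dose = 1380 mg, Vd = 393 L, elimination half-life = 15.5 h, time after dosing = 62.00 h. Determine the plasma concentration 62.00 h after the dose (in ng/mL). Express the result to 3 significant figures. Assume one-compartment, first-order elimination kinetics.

219 ng/mL

C₀ = Dose / Vd = 1380 / 393 = 3.511 mg/L
k = ln2 / t½ = 0.693147 / 15.5 = 0.04472 h⁻¹
t / t½ = 62.00 / 15.5 = 4 half-lives
C = C₀ × (1/2)^4 = 3.511 × 0.06250 = 0.2194 mg/L
Convert: 0.2194 mg/L × 1000 = 219.4 ng/mL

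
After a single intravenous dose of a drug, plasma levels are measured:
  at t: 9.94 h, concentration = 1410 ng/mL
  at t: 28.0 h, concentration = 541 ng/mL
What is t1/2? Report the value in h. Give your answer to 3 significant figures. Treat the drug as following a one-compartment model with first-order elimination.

13.1 h

k = ln(C₁/C₂) / (t₂ − t₁) = ln(1410/541) / (28.0 − 9.94)
  = 0.9579 / 18.06 = 0.05304 h⁻¹
t½ = ln2 / k = 0.693147 / 0.05304 = 13.07 h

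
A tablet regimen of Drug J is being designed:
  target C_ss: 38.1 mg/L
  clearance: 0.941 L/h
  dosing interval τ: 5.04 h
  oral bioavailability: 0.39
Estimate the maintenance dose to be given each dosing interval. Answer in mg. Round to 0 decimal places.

463 mg

At steady state, F × (Dose/τ) = Css × CL.
Dose = Css × CL × τ / F = 38.1 × 0.9410 × 5.04 / 0.39 = 463.3 mg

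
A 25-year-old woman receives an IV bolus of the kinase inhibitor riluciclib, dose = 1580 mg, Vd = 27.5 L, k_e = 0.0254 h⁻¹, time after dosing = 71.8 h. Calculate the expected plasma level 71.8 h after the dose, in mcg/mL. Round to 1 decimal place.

C₀ = Dose / Vd = 1580 / 27.5 = 57.45 mg/L
C = C₀ · e^(−k·t) = 57.45 × e^(−0.02540 × 71.8)
  = 57.45 × 0.1614 = 9.272 mg/L
(9.272 mg/L = 9.272 mcg/mL)

9.3 mcg/mL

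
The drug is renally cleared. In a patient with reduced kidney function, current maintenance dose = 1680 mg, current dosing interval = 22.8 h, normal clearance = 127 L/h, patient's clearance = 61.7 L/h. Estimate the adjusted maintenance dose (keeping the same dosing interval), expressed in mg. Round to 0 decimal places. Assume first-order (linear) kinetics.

816 mg

To keep the same average steady-state level, dosing rate must scale with clearance.
CL ratio = 61.7 / 127 = 0.4858
New dose (same interval) = 1680 × 0.4858 = 816.1 mg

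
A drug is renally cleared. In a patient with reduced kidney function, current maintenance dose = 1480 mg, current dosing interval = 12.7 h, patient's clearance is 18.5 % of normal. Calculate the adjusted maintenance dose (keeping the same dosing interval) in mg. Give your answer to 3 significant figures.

274 mg

To keep the same average steady-state level, dosing rate must scale with clearance.
CL ratio = 18.5 / 100 = 0.1850
New dose (same interval) = 1480 × 0.1850 = 273.8 mg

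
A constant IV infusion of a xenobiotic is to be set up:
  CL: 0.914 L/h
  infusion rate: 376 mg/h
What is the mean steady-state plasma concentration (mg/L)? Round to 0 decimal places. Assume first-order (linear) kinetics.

At steady state Css = R₀ / CL = 376 / 0.9140 = 411.4 mg/L

411 mg/L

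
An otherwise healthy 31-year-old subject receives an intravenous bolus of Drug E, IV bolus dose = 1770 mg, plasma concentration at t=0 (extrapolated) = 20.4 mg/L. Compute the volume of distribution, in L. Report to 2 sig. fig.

87 L

Vd = Dose / C₀ = 1770 / 20.4 = 86.76 L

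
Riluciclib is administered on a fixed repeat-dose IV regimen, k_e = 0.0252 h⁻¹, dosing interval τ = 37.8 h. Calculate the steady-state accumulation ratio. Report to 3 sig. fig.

1.63

e^(−kτ) = e^(−0.02520 × 37.8) = 0.3858
Accumulation ratio R = 1 / (1 − e^(−kτ)) = 1 / (1 − 0.3858) = 1.628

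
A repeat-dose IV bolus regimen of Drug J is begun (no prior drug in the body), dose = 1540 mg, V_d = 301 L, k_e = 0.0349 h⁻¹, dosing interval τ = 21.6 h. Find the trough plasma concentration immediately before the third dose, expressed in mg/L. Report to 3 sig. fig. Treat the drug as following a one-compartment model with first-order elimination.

3.54 mg/L

C₀ per dose = Dose / Vd = 1540 / 301 = 5.116 mg/L
Fraction remaining after one interval: r = e^(−kτ) = e^(−0.03490 × 21.6) = 0.4706
Before dose 3, 2 doses have been given (aged 1τ, 2τ).
C_trough = C₀ × (r + r²) = 5.116 × (0.4706 + 0.2215) = 3.541 mg/L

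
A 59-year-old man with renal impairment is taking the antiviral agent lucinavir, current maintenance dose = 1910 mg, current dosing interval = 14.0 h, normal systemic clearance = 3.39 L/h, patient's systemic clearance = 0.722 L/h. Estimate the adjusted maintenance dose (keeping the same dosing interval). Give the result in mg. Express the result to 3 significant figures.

407 mg

To keep the same average steady-state level, dosing rate must scale with clearance.
CL ratio = 0.722 / 3.39 = 0.2130
New dose (same interval) = 1910 × 0.2130 = 406.8 mg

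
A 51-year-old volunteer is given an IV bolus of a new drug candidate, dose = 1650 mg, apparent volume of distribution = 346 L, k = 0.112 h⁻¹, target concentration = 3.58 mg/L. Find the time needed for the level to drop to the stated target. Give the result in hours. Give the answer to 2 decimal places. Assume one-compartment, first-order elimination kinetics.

C₀ = Dose / Vd = 1650 / 346 = 4.769 mg/L
t = ln(C₀ / C) / k = ln(4.769 / 3.58) / 0.1120
  = ln(1.332) / 0.1120 = 0.2867 / 0.1120 = 2.560 h

2.56 h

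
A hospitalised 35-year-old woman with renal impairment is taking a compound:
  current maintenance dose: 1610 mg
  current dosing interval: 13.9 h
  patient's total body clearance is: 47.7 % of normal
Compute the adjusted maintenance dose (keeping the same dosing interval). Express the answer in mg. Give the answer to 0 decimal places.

To keep the same average steady-state level, dosing rate must scale with clearance.
CL ratio = 47.7 / 100 = 0.4770
New dose (same interval) = 1610 × 0.4770 = 768.0 mg

768 mg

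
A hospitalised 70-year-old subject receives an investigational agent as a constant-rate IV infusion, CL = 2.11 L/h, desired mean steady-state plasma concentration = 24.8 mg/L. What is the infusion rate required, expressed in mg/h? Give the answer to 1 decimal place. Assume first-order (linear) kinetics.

52.3 mg/h

At steady state, infusion rate R₀ = Css × CL = 24.8 × 2.110 = 52.33 mg/h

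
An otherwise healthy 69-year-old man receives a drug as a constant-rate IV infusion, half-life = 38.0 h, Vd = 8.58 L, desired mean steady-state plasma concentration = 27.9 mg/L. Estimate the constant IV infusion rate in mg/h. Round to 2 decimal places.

4.37 mg/h

k = ln2 / t½ = 0.693147 / 38.0 = 0.01824 h⁻¹
CL = k × Vd = 0.01824 × 8.58 = 0.1565 L/h
At steady state, infusion rate R₀ = Css × CL = 27.9 × 0.1565 = 4.366 mg/h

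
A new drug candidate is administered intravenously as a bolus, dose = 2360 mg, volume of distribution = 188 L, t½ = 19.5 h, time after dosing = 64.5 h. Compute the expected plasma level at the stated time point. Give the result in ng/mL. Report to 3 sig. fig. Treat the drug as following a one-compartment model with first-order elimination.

1270 ng/mL

C₀ = Dose / Vd = 2360 / 188 = 12.55 mg/L
k = ln2 / t½ = 0.693147 / 19.5 = 0.03555 h⁻¹
C = C₀ · e^(−k·t) = 12.55 × e^(−0.03555 × 64.5)
  = 12.55 × 0.1010 = 1.268 mg/L
Convert: 1.268 mg/L × 1000 = 1268 ng/mL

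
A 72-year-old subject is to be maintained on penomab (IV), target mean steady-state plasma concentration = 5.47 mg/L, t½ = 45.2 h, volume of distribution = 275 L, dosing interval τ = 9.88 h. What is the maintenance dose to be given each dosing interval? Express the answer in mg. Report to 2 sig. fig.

230 mg

k = ln2 / t½ = 0.693147 / 45.2 = 0.01534 h⁻¹
CL = k × Vd = 0.01534 × 275 = 4.219 L/h
At steady state, Dose/τ = Css × CL.
Dose = Css × CL × τ = 5.47 × 4.219 × 9.88 = 228.0 mg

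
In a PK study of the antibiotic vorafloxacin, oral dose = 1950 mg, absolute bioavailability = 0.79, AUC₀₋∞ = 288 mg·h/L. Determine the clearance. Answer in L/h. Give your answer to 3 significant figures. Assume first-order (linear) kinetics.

CL = F·Dose / AUC = 0.79 × 1950 / 288 = 5.349 L/h

5.35 L/h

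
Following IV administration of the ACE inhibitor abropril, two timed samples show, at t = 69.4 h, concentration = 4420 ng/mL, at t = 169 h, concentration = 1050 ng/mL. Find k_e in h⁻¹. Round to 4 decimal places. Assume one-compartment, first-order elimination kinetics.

0.0144 h⁻¹

k = ln(C₁/C₂) / (t₂ − t₁) = ln(4420/1050) / (169 − 69.4)
  = 1.437 / 99.60 = 0.01443 h⁻¹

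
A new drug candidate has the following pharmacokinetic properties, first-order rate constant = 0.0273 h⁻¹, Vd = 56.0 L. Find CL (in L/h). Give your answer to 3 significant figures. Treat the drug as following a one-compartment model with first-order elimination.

CL = k × Vd = 0.0273 × 56.0 = 1.529 L/h

1.53 L/h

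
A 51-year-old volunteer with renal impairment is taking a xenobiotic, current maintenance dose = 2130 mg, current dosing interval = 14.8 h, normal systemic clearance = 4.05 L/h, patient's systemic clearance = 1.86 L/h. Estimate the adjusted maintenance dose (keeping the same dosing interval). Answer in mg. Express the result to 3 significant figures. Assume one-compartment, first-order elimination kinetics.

To keep the same average steady-state level, dosing rate must scale with clearance.
CL ratio = 1.86 / 4.05 = 0.4593
New dose (same interval) = 2130 × 0.4593 = 978.3 mg

978 mg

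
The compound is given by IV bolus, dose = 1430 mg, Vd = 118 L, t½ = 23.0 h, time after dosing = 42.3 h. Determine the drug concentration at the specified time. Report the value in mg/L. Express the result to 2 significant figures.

C₀ = Dose / Vd = 1430 / 118 = 12.12 mg/L
k = ln2 / t½ = 0.693147 / 23.0 = 0.03014 h⁻¹
C = C₀ · e^(−k·t) = 12.12 × e^(−0.03014 × 42.3)
  = 12.12 × 0.2795 = 3.388 mg/L

3.4 mg/L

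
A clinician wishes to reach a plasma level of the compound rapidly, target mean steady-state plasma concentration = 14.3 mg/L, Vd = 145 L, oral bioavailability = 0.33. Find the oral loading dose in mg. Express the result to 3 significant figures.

6280 mg

LD = Css × Vd / F = 14.3 × 145 / 0.33 = 6283 mg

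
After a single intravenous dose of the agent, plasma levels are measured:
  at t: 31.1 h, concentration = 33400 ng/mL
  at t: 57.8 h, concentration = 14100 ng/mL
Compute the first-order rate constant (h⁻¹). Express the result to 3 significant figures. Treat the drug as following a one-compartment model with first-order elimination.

0.0323 h⁻¹

k = ln(C₁/C₂) / (t₂ − t₁) = ln(33400/14100) / (57.8 − 31.1)
  = 0.8624 / 26.70 = 0.03230 h⁻¹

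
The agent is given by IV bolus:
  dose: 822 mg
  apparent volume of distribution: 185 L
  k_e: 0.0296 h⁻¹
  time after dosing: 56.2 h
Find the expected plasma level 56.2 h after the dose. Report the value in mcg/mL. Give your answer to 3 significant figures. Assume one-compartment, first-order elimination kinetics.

C₀ = Dose / Vd = 822.0 / 185 = 4.443 mg/L
C = C₀ · e^(−k·t) = 4.443 × e^(−0.02960 × 56.2)
  = 4.443 × 0.1895 = 0.8419 mg/L
(0.8419 mg/L = 0.8419 mcg/mL)

0.842 mcg/mL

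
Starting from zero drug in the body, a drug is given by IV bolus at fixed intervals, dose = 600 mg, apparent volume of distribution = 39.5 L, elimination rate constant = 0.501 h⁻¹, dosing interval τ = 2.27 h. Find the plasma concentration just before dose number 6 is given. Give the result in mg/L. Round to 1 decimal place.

C₀ per dose = Dose / Vd = 600 / 39.5 = 15.19 mg/L
Fraction remaining after one interval: r = e^(−kτ) = e^(−0.5010 × 2.27) = 0.3207
Before dose 6, 5 doses have been given (aged 1τ, 2τ, 3τ, 4τ, 5τ).
C_trough = C₀ × (r + r² + … + r^5) = C₀ × r(1−r^5)/(1−r)
        = 15.19 × 0.3207 × (1 − 0.003392) / (1 − 0.3207) = 7.147 mg/L

7.1 mg/L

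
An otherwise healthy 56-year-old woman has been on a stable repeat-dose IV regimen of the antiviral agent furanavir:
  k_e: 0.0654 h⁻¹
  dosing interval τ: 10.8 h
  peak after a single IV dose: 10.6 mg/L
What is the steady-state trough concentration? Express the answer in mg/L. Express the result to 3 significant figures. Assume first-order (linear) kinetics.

e^(−kτ) = e^(−0.06540 × 10.8) = 0.4935
Accumulation ratio R = 1 / (1 − e^(−kτ)) = 1 / (1 − 0.4935) = 1.974
Steady-state trough = C₀ × R × e^(−kτ) = 10.6 × 1.974 × 0.4935 = 10.33 mg/L

10.3 mg/L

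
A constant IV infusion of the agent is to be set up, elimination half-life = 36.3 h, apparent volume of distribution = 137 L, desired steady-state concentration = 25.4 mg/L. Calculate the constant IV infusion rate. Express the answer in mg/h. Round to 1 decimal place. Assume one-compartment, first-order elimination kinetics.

k = ln2 / t½ = 0.693147 / 36.3 = 0.01909 h⁻¹
CL = k × Vd = 0.01909 × 137 = 2.615 L/h
At steady state, infusion rate R₀ = Css × CL = 25.4 × 2.615 = 66.42 mg/h

66.4 mg/h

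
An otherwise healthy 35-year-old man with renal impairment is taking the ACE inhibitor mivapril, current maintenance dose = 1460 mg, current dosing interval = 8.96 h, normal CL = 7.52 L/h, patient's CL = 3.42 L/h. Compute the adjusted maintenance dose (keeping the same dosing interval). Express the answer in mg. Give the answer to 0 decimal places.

To keep the same average steady-state level, dosing rate must scale with clearance.
CL ratio = 3.42 / 7.52 = 0.4548
New dose (same interval) = 1460 × 0.4548 = 664.0 mg

664 mg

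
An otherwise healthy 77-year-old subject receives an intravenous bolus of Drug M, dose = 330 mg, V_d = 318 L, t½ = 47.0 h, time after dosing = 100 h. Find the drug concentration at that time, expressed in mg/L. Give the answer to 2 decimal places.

0.24 mg/L

C₀ = Dose / Vd = 330.0 / 318 = 1.038 mg/L
k = ln2 / t½ = 0.693147 / 47.0 = 0.01475 h⁻¹
C = C₀ · e^(−k·t) = 1.038 × e^(−0.01475 × 100)
  = 1.038 × 0.2288 = 0.2375 mg/L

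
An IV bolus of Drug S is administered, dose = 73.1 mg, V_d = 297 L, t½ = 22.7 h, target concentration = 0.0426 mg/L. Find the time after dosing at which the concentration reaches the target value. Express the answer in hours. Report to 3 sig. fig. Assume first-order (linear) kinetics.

C₀ = Dose / Vd = 73.10 / 297 = 0.2461 mg/L
k = ln2 / t½ = 0.693147 / 22.7 = 0.03054 h⁻¹
t = ln(C₀ / C) / k = ln(0.2461 / 0.0426) / 0.03054
  = ln(5.777) / 0.03054 = 1.754 / 0.03054 = 57.43 h

57.4 h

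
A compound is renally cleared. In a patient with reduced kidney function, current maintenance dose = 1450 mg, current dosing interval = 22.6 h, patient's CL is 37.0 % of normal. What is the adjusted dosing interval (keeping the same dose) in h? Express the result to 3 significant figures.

To keep the same average steady-state level, dosing rate must scale with clearance.
CL ratio = 37.0 / 100 = 0.3700
New interval (same dose) = 22.6 / 0.3700 = 61.08 h

61.1 h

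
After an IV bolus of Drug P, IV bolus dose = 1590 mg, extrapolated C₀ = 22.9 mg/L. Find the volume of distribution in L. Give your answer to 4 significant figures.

Vd = Dose / C₀ = 1590 / 22.9 = 69.43 L

69.43 L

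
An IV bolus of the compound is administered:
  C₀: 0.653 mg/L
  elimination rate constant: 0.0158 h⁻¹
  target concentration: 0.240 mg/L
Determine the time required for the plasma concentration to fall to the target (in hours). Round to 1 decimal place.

t = ln(C₀ / C) / k = ln(0.6530 / 0.240) / 0.01580
  = ln(2.721) / 0.01580 = 1.001 / 0.01580 = 63.35 h

63.4 h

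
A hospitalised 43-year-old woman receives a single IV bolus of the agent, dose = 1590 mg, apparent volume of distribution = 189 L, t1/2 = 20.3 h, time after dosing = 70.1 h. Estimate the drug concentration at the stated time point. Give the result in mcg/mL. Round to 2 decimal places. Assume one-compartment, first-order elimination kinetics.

0.77 mcg/mL

C₀ = Dose / Vd = 1590 / 189 = 8.413 mg/L
k = ln2 / t½ = 0.693147 / 20.3 = 0.03415 h⁻¹
C = C₀ · e^(−k·t) = 8.413 × e^(−0.03415 × 70.1)
  = 8.413 × 0.09127 = 0.7679 mg/L
(0.7679 mg/L = 0.7679 mcg/mL)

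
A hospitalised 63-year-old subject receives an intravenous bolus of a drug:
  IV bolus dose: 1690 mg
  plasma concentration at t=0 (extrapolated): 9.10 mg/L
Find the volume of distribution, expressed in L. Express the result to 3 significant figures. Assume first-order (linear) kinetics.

Vd = Dose / C₀ = 1690 / 9.10 = 185.7 L

186 L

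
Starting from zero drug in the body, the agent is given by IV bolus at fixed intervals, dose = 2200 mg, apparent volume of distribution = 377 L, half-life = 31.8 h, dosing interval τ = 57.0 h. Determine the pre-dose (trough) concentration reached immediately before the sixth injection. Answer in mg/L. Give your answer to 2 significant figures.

2.4 mg/L

C₀ per dose = Dose / Vd = 2200 / 377 = 5.836 mg/L
k = ln2 / t½ = 0.693147 / 31.8 = 0.02180 h⁻¹
Fraction remaining after one interval: r = e^(−kτ) = e^(−0.02180 × 57.0) = 0.2886
Before dose 6, 5 doses have been given (aged 1τ, 2τ, 3τ, 4τ, 5τ).
C_trough = C₀ × (r + r² + … + r^5) = C₀ × r(1−r^5)/(1−r)
        = 5.836 × 0.2886 × (1 − 0.002002) / (1 − 0.2886) = 2.363 mg/L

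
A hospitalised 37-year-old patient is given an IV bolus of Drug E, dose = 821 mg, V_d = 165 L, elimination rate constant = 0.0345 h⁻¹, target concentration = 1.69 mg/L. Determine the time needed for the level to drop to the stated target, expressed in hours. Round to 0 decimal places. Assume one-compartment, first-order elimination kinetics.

31 h

C₀ = Dose / Vd = 821.0 / 165 = 4.976 mg/L
t = ln(C₀ / C) / k = ln(4.976 / 1.69) / 0.03450
  = ln(2.944) / 0.03450 = 1.080 / 0.03450 = 31.30 h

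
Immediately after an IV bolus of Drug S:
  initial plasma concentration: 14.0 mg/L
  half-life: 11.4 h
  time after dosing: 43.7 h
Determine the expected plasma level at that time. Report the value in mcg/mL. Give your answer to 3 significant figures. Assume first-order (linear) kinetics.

k = ln2 / t½ = 0.693147 / 11.4 = 0.06080 h⁻¹
C = C₀ · e^(−k·t) = 14.00 × e^(−0.06080 × 43.7)
  = 14.00 × 0.07016 = 0.9822 mg/L
(0.9822 mg/L = 0.9822 mcg/mL)

0.982 mcg/mL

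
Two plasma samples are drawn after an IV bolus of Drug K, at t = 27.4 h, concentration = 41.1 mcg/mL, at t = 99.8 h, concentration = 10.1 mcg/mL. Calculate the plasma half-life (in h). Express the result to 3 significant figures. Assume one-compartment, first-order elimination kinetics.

k = ln(C₁/C₂) / (t₂ − t₁) = ln(41.1/10.1) / (99.8 − 27.4)
  = 1.403 / 72.40 = 0.01938 h⁻¹
t½ = ln2 / k = 0.693147 / 0.01938 = 35.77 h

35.8 h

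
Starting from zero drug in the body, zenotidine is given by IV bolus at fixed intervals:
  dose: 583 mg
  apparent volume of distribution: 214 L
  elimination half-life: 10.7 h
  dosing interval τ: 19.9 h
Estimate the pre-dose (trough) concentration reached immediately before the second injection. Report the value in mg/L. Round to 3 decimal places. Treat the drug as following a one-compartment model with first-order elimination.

0.751 mg/L

C₀ per dose = Dose / Vd = 583 / 214 = 2.724 mg/L
k = ln2 / t½ = 0.693147 / 10.7 = 0.06478 h⁻¹
Fraction remaining after one interval: r = e^(−kτ) = e^(−0.06478 × 19.9) = 0.2755
Before dose 2, 1 dose has been given (aged 1τ).
C_trough = C₀ × r = 2.724 × 0.2755 = 0.7505 mg/L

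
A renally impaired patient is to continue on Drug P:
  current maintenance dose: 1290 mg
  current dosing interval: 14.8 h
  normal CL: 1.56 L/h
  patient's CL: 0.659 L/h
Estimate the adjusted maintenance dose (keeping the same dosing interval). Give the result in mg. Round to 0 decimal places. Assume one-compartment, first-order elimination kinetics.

To keep the same average steady-state level, dosing rate must scale with clearance.
CL ratio = 0.659 / 1.56 = 0.4224
New dose (same interval) = 1290 × 0.4224 = 544.9 mg

545 mg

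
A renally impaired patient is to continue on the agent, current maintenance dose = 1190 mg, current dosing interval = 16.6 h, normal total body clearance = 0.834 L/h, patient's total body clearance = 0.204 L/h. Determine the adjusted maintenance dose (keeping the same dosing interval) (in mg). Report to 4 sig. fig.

291.1 mg

To keep the same average steady-state level, dosing rate must scale with clearance.
CL ratio = 0.204 / 0.834 = 0.2446
New dose (same interval) = 1190 × 0.2446 = 291.1 mg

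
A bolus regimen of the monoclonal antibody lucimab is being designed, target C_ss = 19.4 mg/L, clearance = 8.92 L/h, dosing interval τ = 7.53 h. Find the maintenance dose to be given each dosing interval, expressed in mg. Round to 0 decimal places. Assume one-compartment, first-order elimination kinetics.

1303 mg

At steady state, Dose/τ = Css × CL.
Dose = Css × CL × τ = 19.4 × 8.920 × 7.53 = 1303 mg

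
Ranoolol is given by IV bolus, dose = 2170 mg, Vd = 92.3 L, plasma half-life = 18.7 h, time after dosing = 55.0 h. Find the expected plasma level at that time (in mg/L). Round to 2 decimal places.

C₀ = Dose / Vd = 2170 / 92.3 = 23.51 mg/L
k = ln2 / t½ = 0.693147 / 18.7 = 0.03707 h⁻¹
C = C₀ · e^(−k·t) = 23.51 × e^(−0.03707 × 55.0)
  = 23.51 × 0.1302 = 3.061 mg/L

3.06 mg/L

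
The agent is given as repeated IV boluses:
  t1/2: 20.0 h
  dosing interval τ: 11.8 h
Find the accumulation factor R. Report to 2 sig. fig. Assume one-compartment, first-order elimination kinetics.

3.0

k = ln2 / t½ = 0.693147 / 20.0 = 0.03466 h⁻¹
e^(−kτ) = e^(−0.03466 × 11.8) = 0.6643
Accumulation ratio R = 1 / (1 − e^(−kτ)) = 1 / (1 − 0.6643) = 2.979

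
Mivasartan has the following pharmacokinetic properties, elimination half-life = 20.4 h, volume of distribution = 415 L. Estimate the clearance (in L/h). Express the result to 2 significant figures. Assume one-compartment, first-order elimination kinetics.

14 L/h

k = ln2 / t½ = 0.693147 / 20.4 = 0.03398 h⁻¹
CL = k × Vd = 0.03398 × 415 = 14.10 L/h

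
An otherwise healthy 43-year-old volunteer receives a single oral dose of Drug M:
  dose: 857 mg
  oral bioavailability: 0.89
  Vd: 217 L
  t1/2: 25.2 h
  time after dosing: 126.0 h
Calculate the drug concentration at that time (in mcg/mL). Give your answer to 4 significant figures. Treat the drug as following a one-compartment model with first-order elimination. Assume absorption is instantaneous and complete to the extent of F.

Amount reaching circulation = F × Dose = 0.89 × 857.0 = 762.7 mg
C₀ = F·Dose / Vd = 762.7 / 217 = 3.515 mg/L
k = ln2 / t½ = 0.693147 / 25.2 = 0.02751 h⁻¹
t / t½ = 126.0 / 25.2 = 5 half-lives
C = C₀ × (1/2)^5 = 3.515 × 0.03125 = 0.1098 mg/L
(0.1098 mg/L = 0.1098 mcg/mL)

0.1098 mcg/mL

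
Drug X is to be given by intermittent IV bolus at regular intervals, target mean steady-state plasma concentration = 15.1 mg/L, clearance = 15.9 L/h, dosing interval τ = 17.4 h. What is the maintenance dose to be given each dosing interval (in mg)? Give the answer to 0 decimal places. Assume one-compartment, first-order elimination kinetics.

4178 mg

At steady state, Dose/τ = Css × CL.
Dose = Css × CL × τ = 15.1 × 15.90 × 17.4 = 4178 mg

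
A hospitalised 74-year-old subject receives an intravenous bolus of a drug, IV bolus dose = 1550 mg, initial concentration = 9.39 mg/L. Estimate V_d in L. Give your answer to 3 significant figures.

Vd = Dose / C₀ = 1550 / 9.39 = 165.1 L

165 L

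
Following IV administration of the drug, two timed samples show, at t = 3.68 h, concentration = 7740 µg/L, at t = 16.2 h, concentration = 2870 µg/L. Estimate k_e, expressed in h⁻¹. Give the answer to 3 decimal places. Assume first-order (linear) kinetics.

0.079 h⁻¹

k = ln(C₁/C₂) / (t₂ − t₁) = ln(7740/2870) / (16.2 − 3.68)
  = 0.9921 / 12.52 = 0.07924 h⁻¹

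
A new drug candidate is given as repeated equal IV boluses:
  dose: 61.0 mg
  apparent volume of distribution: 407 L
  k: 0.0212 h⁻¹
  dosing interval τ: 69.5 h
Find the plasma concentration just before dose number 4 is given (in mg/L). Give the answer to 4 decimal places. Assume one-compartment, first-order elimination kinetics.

C₀ per dose = Dose / Vd = 61.0 / 407 = 0.1499 mg/L
Fraction remaining after one interval: r = e^(−kτ) = e^(−0.02120 × 69.5) = 0.2291
Before dose 4, 3 doses have been given (aged 1τ, 2τ, 3τ).
C_trough = C₀ × (r + r² + … + r^3) = C₀ × r(1−r^3)/(1−r)
        = 0.1499 × 0.2291 × (1 − 0.01202) / (1 − 0.2291) = 0.04401 mg/L

0.0440 mg/L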